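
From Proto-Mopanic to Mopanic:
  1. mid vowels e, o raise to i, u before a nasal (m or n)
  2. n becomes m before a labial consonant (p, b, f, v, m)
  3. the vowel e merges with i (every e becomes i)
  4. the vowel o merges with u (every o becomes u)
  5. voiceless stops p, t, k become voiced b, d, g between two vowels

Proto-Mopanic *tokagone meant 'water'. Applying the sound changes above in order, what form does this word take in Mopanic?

Mopanic: *tokagone > tokagune > tokaguni > tukaguni > tugaguni  (by pre-nasal raising, vowel merger, vowel merger, intervocalic voicing)

tugaguni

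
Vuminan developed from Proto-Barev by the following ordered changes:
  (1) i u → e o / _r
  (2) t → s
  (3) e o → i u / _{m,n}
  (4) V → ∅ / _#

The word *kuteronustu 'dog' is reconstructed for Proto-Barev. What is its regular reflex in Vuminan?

kuserunuss

Vuminan: *kuteronustu > kuseronussu > kuserunussu > kuserunuss  (by unconditioned shift, pre-nasal raising, apocope)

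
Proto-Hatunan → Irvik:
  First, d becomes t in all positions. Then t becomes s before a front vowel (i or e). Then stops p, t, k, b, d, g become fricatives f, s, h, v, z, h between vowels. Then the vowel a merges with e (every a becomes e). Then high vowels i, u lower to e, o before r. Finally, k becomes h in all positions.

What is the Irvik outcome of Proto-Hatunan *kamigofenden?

Irvik: *kamigofenden
  kamigofenden → kamigofenten   [unconditioned shift]
  kamigofenten → kamigofensen   [palatalisation]
  kamigofensen → kamihofensen   [intervocalic lenition]
  kamihofensen → kemihofensen   [vowel merger]
  kemihofensen (rule 5 does not apply)
  kemihofensen → hemihofensen   [unconditioned shift]
  giving Irvik hemihofensen.

hemihofensen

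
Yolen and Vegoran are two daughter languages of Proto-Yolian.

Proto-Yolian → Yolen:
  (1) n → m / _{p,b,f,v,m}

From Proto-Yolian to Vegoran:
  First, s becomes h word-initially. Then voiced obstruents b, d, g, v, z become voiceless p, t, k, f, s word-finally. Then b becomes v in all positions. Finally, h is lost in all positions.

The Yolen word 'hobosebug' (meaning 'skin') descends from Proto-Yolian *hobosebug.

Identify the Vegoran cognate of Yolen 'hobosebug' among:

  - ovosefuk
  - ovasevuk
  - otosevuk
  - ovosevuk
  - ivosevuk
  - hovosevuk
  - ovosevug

ovosevuk

Vegoran: start from *hobosebug.
  rule 1: no change — hobosebug
  rule 2 (final devoicing): hobosebug → hobosebuk
  rule 3 (unconditioned shift): hobosebuk → hovosevuk
  rule 4 (h-loss): hovosevuk → ovosevuk
  ⇒ Vegoran ovosevuk
The other candidates each miss or misapply at least one Vegoran change.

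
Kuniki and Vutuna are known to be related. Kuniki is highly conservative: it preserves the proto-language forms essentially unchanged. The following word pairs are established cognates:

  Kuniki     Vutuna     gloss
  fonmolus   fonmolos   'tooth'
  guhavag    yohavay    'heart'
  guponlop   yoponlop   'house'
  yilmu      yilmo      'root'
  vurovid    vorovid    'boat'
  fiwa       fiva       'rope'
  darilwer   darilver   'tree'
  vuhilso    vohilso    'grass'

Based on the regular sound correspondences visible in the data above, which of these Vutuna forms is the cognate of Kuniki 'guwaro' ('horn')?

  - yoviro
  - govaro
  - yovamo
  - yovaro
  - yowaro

guhavag ~ yohavay, guponlop ~ yoponlop — Kuniki g corresponds to Vutuna y word-initially before a back vowel.
fonmolus ~ fonmolos, guhavag ~ yohavay — Kuniki u corresponds to Vutuna o after a consonant, before a consonant other than r, m, n, p, b, f, v.
fiwa ~ fiva — Kuniki w corresponds to Vutuna v between vowels (before a back vowel).
Applying these to Kuniki 'guwaro':
  guwaro → yuwaro   (g→y word-initially before a back vowel)
  yuwaro → yowaro   (u→o after a consonant, before a consonant other than r, m, n, p, b, f, v)
  yowaro → yovaro   (w→v between vowels (before a back vowel))
So the Vutuna cognate is 'yovaro'.

yovaro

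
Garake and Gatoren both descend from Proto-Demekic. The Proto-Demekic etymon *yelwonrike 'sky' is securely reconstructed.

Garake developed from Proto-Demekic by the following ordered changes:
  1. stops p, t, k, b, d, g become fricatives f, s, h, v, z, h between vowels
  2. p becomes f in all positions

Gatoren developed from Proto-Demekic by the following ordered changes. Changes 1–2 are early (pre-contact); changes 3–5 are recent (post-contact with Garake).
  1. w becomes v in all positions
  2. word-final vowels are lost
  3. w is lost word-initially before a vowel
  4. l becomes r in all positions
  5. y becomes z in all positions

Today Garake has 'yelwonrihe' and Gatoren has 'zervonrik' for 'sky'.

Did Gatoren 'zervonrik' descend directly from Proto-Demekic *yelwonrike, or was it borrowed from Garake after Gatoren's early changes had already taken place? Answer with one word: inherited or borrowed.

inherited

If inherited, *yelwonrike would pass through all of Gatoren's changes:
Gatoren: start from *yelwonrike.
  rule 1 (unconditioned shift): yelwonrike → yelvonrike
  rule 2 (apocope): yelvonrike → yelvonrik
  rule 3: no change — yelvonrik
  rule 4 (unconditioned shift): yelvonrik → yervonrik
  rule 5 (unconditioned shift): yervonrik → zervonrik
  ⇒ Gatoren zervonrik
If borrowed from Garake 'yelwonrihe' after the early changes, it would undergo only the recent ones:
  rule 3 (glide loss): no change (yelwonrihe)
  rule 4 (unconditioned shift): yelwonrihe → yerwonrihe
  rule 5 (unconditioned shift): yerwonrihe → zerwonrihe
  ⇒ as a loan: zerwonrihe
Gatoren 'zervonrik' matches the inherited outcome exactly, so it is an inherited cognate, not a loan.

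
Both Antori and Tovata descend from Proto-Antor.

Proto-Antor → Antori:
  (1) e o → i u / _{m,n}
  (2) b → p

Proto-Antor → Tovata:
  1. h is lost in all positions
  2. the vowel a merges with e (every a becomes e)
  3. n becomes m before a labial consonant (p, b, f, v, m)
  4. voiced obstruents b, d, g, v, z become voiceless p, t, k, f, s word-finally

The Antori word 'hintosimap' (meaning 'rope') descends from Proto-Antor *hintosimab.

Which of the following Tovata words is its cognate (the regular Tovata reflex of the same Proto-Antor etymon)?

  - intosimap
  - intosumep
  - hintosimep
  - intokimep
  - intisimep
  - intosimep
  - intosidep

Tovata: *hintosimab
  hintosimab → intosimab   [h-loss]
  intosimab → intosimeb   [vowel merger]
  intosimeb (rule 3 does not apply)
  intosimeb → intosimep   [final devoicing]
  giving Tovata intosimep.

intosimep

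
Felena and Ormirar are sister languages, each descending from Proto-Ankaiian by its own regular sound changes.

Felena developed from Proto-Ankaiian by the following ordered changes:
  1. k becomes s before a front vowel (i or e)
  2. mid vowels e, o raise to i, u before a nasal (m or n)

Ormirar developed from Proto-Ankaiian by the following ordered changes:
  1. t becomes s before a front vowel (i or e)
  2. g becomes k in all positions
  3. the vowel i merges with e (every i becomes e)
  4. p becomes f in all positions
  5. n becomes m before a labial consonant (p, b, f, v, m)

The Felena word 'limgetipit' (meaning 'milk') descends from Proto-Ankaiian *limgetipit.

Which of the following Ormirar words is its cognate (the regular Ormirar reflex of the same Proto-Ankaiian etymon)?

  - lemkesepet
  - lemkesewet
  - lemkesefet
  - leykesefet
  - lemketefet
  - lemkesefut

lemkesefet

Ormirar: *limgetipit
  limgetipit → limgesipit   [palatalisation]
  limgesipit → limkesipit   [unconditioned shift]
  limkesipit → lemkesepet   [vowel merger]
  lemkesepet → lemkesefet   [unconditioned shift]
  lemkesefet (rule 5 does not apply)
  giving Ormirar lemkesefet.
Among the options, 'lemkesefet' alone shows every Ormirar change applied in order.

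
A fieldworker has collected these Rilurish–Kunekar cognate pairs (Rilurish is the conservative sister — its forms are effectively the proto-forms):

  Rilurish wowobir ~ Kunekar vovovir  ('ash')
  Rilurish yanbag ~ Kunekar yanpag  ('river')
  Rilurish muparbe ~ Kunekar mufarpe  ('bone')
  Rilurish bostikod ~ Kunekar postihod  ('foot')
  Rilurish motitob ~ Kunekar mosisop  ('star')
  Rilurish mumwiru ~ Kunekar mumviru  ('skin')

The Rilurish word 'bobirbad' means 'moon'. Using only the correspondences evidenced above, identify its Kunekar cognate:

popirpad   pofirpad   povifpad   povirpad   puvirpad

bostikod ~ postihod — Rilurish b corresponds to Kunekar p word-initially before a back vowel.
wowobir ~ vovovir — Rilurish b corresponds to Kunekar v between vowels (before a front vowel).
yanbag ~ yanpag — Rilurish b corresponds to Kunekar p after a consonant, before a back vowel.
Applying these to Rilurish 'bobirbad':
  bobirbad → pobirbad   (b→p word-initially before a back vowel)
  pobirbad → povirbad   (b→v between vowels (before a front vowel))
  povirbad → povirpad   (b→p after a consonant, before a back vowel)
So the Kunekar cognate is 'povirpad'.

povirpad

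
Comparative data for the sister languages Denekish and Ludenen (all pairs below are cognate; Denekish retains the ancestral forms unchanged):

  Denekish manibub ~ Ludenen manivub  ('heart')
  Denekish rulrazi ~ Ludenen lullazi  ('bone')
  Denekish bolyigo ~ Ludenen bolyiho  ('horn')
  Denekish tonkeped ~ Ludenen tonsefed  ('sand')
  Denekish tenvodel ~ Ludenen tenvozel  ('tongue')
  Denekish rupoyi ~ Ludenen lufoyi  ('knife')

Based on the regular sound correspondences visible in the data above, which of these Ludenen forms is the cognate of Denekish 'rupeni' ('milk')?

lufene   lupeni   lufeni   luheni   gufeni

lufeni

rulrazi ~ lullazi, rupoyi ~ lufoyi — Denekish r corresponds to Ludenen l word-initially before a back vowel.
tonkeped ~ tonsefed — Denekish p corresponds to Ludenen f between vowels (before a front vowel).
Applying these to Denekish 'rupeni':
  rupeni → lupeni   (r→l word-initially before a back vowel)
  lupeni → lufeni   (p→f between vowels (before a front vowel))
So the Ludenen cognate is 'lufeni'.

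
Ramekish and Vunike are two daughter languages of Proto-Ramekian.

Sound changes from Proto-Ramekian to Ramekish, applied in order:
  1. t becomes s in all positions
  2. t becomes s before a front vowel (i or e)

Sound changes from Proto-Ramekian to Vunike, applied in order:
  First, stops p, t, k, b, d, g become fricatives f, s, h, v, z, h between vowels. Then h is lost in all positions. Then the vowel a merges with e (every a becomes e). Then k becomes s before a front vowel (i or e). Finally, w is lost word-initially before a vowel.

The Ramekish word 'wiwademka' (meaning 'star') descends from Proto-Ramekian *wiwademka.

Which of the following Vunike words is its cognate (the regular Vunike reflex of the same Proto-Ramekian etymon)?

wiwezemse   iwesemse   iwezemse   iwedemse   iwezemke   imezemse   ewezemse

Vunike: *wiwademka
  wiwademka → wiwazemka   [intervocalic lenition]
  wiwazemka (rule 2 does not apply)
  wiwazemka → wiwezemke   [vowel merger]
  wiwezemke → wiwezemse   [palatalisation]
  wiwezemse → iwezemse   [glide loss]
  giving Vunike iwezemse.
Among the options, 'iwezemse' alone shows every Vunike change applied in order.

iwezemse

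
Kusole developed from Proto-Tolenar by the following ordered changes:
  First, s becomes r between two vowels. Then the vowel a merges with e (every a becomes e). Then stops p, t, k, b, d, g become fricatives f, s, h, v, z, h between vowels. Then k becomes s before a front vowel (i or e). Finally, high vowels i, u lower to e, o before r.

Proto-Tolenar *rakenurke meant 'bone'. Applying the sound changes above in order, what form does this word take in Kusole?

Kusole: start from *rakenurke.
  rule 1: no change — rakenurke
  rule 2 (vowel merger): rakenurke → rekenurke
  rule 3 (intervocalic lenition): rekenurke → rehenurke
  rule 4 (palatalisation): rehenurke → rehenurse
  rule 5 (pre-rhotic lowering): rehenurse → rehenorse
  ⇒ Kusole rehenorse

rehenorse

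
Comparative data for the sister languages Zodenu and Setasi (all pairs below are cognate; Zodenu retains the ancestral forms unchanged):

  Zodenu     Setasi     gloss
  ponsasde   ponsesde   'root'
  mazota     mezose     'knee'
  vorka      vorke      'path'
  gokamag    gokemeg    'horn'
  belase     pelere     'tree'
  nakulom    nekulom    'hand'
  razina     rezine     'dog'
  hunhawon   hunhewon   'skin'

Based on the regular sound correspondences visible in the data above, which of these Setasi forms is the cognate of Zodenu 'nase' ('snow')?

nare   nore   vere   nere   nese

ponsasde ~ ponsesde, mazota ~ mezose — Zodenu a corresponds to Setasi e after a consonant, before a consonant other than r, m, n, p, b, f, v.
belase ~ pelere — Zodenu s corresponds to Setasi r between vowels (before a front vowel).
Applying these to Zodenu 'nase':
  nase → nese   (a→e after a consonant, before a consonant other than r, m, n, p, b, f, v)
  nese → nere   (s→r between vowels (before a front vowel))
So the Setasi cognate is 'nere'.

nere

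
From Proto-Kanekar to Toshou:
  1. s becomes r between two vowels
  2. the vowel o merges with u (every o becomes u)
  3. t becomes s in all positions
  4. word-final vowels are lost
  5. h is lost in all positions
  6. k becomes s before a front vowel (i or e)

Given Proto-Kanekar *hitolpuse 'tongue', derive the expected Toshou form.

Toshou: *hitolpuse > hitolpure > hitulpure > hisulpure > hisulpur > isulpur  (by rhotacism, vowel merger, unconditioned shift, apocope, h-loss)

isulpur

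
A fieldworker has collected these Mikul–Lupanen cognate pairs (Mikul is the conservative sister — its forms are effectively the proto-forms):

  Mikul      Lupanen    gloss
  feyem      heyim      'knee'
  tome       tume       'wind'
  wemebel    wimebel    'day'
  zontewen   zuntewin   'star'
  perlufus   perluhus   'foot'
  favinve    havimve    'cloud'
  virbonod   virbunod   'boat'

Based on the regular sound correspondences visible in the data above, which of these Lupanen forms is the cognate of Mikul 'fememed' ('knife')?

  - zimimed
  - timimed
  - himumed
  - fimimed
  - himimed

himimed

feyem ~ heyim — Mikul f corresponds to Lupanen h word-initially before a front vowel.
feyem ~ heyim, wemebel ~ wimebel — Mikul e corresponds to Lupanen i after a consonant, before a nasal.
Applying these to Mikul 'fememed':
  fememed → hememed   (f→h word-initially before a front vowel)
  hememed → himemed   (e→i after a consonant, before a nasal)
  himemed → himimed   (e→i after a consonant, before a nasal)
So the Lupanen cognate is 'himimed'.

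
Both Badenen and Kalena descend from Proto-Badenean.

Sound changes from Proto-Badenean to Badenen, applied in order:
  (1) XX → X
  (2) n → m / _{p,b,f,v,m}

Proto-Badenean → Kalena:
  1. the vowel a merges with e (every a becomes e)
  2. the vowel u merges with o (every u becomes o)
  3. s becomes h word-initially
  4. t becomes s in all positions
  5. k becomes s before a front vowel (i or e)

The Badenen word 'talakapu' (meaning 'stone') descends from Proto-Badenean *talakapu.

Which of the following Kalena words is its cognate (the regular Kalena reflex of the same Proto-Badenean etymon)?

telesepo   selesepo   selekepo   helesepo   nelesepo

Kalena: start from *talakapu.
  rule 1 (vowel merger): talakapu → telekepu
  rule 2 (vowel merger): telekepu → telekepo
  rule 3: no change — telekepo
  rule 4 (unconditioned shift): telekepo → selekepo
  rule 5 (palatalisation): selekepo → selesepo
  ⇒ Kalena selesepo

selesepo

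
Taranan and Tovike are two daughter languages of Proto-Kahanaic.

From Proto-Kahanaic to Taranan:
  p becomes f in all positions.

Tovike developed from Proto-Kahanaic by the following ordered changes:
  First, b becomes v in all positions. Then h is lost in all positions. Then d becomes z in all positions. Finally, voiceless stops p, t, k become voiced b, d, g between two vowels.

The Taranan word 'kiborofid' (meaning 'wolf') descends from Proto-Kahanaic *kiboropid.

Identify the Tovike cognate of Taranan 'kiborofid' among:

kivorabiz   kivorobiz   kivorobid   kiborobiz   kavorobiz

Tovike: *kiboropid > kivoropid > kivoropiz > kivorobiz  (by unconditioned shift, unconditioned shift, intervocalic voicing)

kivorobiz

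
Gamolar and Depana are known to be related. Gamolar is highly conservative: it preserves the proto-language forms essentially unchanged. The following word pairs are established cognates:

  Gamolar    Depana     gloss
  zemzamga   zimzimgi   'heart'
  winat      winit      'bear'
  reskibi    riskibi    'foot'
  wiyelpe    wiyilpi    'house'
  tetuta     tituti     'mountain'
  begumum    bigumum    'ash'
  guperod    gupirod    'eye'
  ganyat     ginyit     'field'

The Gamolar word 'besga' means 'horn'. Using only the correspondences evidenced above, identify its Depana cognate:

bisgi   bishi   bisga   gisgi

bisgi

reskibi ~ riskibi, wiyelpe ~ wiyilpi — Gamolar e corresponds to Depana i after a consonant, before a consonant other than r, m, n, p, b, f, v.
zemzamga ~ zimzimgi, tetuta ~ tituti — Gamolar a corresponds to Depana i word-finally.
Applying these to Gamolar 'besga':
  besga → bisga   (e→i after a consonant, before a consonant other than r, m, n, p, b, f, v)
  bisga → bisgi   (a→i word-finally)
So the Depana cognate is 'bisgi'.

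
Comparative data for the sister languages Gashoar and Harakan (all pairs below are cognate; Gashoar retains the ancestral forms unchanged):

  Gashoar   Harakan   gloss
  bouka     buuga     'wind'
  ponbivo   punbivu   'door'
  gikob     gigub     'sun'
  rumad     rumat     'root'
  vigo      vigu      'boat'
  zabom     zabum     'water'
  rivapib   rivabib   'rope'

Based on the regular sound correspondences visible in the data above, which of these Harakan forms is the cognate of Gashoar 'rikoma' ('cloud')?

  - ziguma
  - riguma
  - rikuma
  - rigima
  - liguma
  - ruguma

riguma

gikob ~ gigub — Gashoar k corresponds to Harakan g between vowels (before a back vowel).
zabom ~ zabum — Gashoar o corresponds to Harakan u after a consonant, before a nasal.
Applying these to Gashoar 'rikoma':
  rikoma → rigoma   (k→g between vowels (before a back vowel))
  rigoma → riguma   (o→u after a consonant, before a nasal)
So the Harakan cognate is 'riguma'.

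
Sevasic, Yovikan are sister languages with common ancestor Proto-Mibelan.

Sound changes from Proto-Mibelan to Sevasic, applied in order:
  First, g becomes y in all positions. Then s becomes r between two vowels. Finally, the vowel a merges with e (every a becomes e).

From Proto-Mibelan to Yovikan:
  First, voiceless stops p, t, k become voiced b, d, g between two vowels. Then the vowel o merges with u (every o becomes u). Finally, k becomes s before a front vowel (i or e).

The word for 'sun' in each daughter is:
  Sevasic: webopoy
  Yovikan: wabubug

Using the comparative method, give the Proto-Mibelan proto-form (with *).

Position 4: Sevasic has o, Yovikan has u. Sevasic preserves o here (none of its changes turn any other segment into o), so the proto-segment is *o.
Position 6: Sevasic has o, Yovikan has u. Sevasic preserves o here (none of its changes turn any other segment into o), so the proto-segment is *o.
Position 2: Sevasic has e, Yovikan has a. Yovikan preserves a here (none of its changes turn any other segment into a), so the proto-segment is *a.
This points to *wabopog. Verify forward in each daughter:
Sevasic: start from *wabopog.
  rule 1 (unconditioned shift): wabopog → wabopoy
  rule 2: no change — wabopoy
  rule 3 (vowel merger): wabopoy → webopoy
  ⇒ Sevasic webopoy
Yovikan: *wabopog
  wabopog → wabobog   [intervocalic voicing]
  wabobog → wabubug   [vowel merger]
  wabubug (rule 3 does not apply)
  giving Yovikan wabubug.
Only *wabopog yields all of Sevasic webopoy, Yovikan wabubug.

*wabopog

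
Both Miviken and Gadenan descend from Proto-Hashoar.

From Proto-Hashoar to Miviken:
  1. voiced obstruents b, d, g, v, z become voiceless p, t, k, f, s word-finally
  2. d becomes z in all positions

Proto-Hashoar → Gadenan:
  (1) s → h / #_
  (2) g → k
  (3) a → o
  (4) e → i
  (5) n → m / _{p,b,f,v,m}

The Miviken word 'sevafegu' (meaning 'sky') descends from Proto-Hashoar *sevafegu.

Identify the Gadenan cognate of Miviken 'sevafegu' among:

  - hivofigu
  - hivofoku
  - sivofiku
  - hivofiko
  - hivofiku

hivofiku

Gadenan: *sevafegu
  sevafegu → hevafegu   [debuccalisation]
  hevafegu → hevafeku   [unconditioned shift]
  hevafeku → hevofeku   [vowel merger]
  hevofeku → hivofiku   [vowel merger]
  hivofiku (rule 5 does not apply)
  giving Gadenan hivofiku.
The other candidates each miss or misapply at least one Gadenan change.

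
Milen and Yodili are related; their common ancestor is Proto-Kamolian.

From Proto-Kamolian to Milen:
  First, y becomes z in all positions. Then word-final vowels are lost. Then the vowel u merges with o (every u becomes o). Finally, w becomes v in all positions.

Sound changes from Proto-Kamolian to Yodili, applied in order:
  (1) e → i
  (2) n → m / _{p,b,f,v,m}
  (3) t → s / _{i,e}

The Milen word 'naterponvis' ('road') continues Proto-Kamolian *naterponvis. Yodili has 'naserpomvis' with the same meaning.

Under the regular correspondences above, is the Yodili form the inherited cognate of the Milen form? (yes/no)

Derive the expected Yodili reflex of *naterponvis:
Yodili: *naterponvis
  naterponvis → natirponvis   [vowel merger]
  natirponvis → natirpomvis   [nasal place assimilation]
  natirpomvis → nasirpomvis   [palatalisation]
  giving Yodili nasirpomvis.
The regular Yodili reflex would be 'nasirpomvis', but the attested form is 'naserpomvis'. The correspondence is irregular, so they are not cognates (the Yodili form has a different source).

no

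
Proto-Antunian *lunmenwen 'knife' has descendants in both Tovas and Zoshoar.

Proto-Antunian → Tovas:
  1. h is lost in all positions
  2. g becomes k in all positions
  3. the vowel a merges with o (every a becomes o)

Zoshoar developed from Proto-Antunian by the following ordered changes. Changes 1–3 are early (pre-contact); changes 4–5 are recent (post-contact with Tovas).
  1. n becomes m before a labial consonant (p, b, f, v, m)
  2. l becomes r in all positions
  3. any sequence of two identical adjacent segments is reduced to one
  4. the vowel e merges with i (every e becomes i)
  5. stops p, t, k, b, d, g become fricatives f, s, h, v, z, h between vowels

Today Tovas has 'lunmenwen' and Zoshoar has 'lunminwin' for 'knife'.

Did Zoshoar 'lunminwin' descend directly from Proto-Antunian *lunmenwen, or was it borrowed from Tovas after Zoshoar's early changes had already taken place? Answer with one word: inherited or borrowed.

borrowed

If inherited, *lunmenwen would pass through all of Zoshoar's changes:
Zoshoar: start from *lunmenwen.
  rule 1 (nasal place assimilation): lunmenwen → lummenwen
  rule 2 (unconditioned shift): lummenwen → rummenwen
  rule 3 (degemination): rummenwen → rumenwen
  rule 4 (vowel merger): rumenwen → ruminwin
  rule 5: no change — ruminwin
  ⇒ Zoshoar ruminwin
If borrowed from Tovas 'lunmenwen' after the early changes, it would undergo only the recent ones:
  rule 4 (vowel merger): lunmenwen → lunminwin
  rule 5 (intervocalic lenition): no change (lunminwin)
  ⇒ as a loan: lunminwin
Zoshoar 'lunminwin' matches the loan outcome 'lunminwin', not the inherited 'ruminwin' — it skipped the early Zoshoar changes, so it was borrowed from Tovas.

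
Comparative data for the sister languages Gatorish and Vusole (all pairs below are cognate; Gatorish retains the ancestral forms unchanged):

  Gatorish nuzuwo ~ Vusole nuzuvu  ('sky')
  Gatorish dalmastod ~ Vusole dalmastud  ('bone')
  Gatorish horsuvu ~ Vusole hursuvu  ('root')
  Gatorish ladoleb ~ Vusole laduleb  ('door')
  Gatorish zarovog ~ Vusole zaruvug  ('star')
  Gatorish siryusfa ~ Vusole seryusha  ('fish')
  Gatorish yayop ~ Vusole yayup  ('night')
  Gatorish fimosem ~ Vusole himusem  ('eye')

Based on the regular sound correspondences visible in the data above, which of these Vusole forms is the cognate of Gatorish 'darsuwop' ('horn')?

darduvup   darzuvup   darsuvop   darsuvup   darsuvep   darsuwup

nuzuwo ~ nuzuvu — Gatorish w corresponds to Vusole v between vowels (before a back vowel).
yayop ~ yayup — Gatorish o corresponds to Vusole u after a consonant, before a labial obstruent.
Applying these to Gatorish 'darsuwop':
  darsuwop → darsuvop   (w→v between vowels (before a back vowel))
  darsuvop → darsuvup   (o→u after a consonant, before a labial obstruent)
So the Vusole cognate is 'darsuvup'.

darsuvup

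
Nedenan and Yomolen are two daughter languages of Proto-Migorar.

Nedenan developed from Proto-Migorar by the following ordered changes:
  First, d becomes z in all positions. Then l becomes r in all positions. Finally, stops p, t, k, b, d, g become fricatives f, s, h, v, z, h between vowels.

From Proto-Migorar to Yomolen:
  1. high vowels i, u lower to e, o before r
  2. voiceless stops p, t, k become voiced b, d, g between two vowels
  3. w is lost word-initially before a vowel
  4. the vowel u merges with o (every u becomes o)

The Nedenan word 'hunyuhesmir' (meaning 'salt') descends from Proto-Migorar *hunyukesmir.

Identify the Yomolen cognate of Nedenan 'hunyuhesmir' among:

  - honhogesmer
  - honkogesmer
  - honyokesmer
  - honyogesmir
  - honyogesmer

Yomolen: start from *hunyukesmir.
  rule 1 (pre-rhotic lowering): hunyukesmir → hunyukesmer
  rule 2 (intervocalic voicing): hunyukesmer → hunyugesmer
  rule 3: no change — hunyugesmer
  rule 4 (vowel merger): hunyugesmer → honyogesmer
  ⇒ Yomolen honyogesmer
Only 'honyogesmer' matches the regular Yomolen development of *hunyukesmir.

honyogesmer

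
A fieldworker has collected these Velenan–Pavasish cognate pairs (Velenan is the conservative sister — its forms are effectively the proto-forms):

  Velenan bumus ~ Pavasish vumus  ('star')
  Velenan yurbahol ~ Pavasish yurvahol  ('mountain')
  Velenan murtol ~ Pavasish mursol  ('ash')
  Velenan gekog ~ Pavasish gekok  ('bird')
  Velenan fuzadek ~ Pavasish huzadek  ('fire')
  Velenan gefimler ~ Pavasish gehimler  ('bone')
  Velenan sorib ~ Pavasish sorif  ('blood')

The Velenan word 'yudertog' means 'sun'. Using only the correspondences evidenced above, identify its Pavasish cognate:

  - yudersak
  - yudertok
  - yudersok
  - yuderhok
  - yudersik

murtol ~ mursol — Velenan t corresponds to Pavasish s after a consonant, before a back vowel.
gekog ~ gekok — Velenan g corresponds to Pavasish k word-finally.
Applying these to Velenan 'yudertog':
  yudertog → yudersog   (t→s after a consonant, before a back vowel)
  yudersog → yudersok   (g→k word-finally)
So the Pavasish cognate is 'yudersok'.

yudersok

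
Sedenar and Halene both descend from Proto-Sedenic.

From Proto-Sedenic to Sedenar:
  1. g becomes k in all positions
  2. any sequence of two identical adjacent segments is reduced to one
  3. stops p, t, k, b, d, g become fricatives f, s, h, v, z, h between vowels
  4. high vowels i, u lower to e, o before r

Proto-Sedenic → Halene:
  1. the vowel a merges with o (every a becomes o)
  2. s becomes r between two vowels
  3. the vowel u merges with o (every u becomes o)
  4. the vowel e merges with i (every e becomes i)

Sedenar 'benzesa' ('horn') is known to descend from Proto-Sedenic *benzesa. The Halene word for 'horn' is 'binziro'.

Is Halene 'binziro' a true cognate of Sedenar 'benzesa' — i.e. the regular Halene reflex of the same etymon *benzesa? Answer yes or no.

yes

Derive the expected Halene reflex of *benzesa:
Halene: *benzesa
  benzesa → benzeso   [vowel merger]
  benzeso → benzero   [rhotacism]
  benzero (rule 3 does not apply)
  benzero → binziro   [vowel merger]
  giving Halene binziro.
Halene 'binziro' matches the regular reflex exactly, so the pair is cognate.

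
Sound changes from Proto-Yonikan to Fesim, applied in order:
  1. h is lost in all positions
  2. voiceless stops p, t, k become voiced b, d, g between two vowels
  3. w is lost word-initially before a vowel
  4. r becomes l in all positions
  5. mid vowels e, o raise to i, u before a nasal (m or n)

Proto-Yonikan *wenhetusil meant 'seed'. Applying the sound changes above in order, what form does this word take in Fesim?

Fesim: start from *wenhetusil.
  rule 1 (h-loss): wenhetusil → wenetusil
  rule 2 (intervocalic voicing): wenetusil → wenedusil
  rule 3 (glide loss): wenedusil → enedusil
  rule 4: no change — enedusil
  rule 5 (pre-nasal raising): enedusil → inedusil
  ⇒ Fesim inedusil

inedusil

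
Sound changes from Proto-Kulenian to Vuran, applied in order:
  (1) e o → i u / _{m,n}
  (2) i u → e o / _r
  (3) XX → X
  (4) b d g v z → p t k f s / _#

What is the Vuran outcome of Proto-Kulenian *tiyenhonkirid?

tiyinhunkerit

Vuran: start from *tiyenhonkirid.
  rule 1 (pre-nasal raising): tiyenhonkirid → tiyinhunkirid
  rule 2 (pre-rhotic lowering): tiyinhunkirid → tiyinhunkerid
  rule 3: no change — tiyinhunkerid
  rule 4 (final devoicing): tiyinhunkerid → tiyinhunkerit
  ⇒ Vuran tiyinhunkerit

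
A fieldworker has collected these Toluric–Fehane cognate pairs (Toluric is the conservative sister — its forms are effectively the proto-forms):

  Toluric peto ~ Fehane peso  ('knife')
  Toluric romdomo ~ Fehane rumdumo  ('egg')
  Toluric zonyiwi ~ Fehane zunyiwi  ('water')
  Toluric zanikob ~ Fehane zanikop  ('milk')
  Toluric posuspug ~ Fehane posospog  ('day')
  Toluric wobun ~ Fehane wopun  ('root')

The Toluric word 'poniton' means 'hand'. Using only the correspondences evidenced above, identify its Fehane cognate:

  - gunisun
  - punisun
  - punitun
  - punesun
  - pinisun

punisun

zonyiwi ~ zunyiwi — Toluric o corresponds to Fehane u after a consonant, before a nasal.
peto ~ peso — Toluric t corresponds to Fehane s between vowels (before a back vowel).
Applying these to Toluric 'poniton':
  poniton → puniton   (o→u after a consonant, before a nasal)
  puniton → punison   (t→s between vowels (before a back vowel))
  punison → punisun   (o→u after a consonant, before a nasal)
So the Fehane cognate is 'punisun'.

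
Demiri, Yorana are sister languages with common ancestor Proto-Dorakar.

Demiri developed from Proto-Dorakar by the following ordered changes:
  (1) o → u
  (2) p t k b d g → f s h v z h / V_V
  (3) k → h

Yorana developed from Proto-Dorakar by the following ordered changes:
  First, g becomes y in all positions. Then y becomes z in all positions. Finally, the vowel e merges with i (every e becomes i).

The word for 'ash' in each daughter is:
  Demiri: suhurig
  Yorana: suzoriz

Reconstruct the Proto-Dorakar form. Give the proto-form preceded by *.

Position 7: Demiri has g, Yorana has z. Demiri preserves g here (none of its changes turn any other segment into g), so the proto-segment is *g.
Position 4: Demiri has u, Yorana has o. Yorana preserves o here (none of its changes turn any other segment into o), so the proto-segment is *o.
Position 3: Demiri has h, Yorana has z. Taking the neighbouring segments as reconstructed: Demiri h could go back to *k or *g or *h; Yorana z could go back to *g or *z or *y — the one source consistent with every daughter is *g.
This points to *sugorig. Verify forward in each daughter:
Demiri: start from *sugorig.
  rule 1 (vowel merger): sugorig → sugurig
  rule 2 (intervocalic lenition): sugurig → suhurig
  rule 3: no change — suhurig
  ⇒ Demiri suhurig
Yorana: start from *sugorig.
  rule 1 (unconditioned shift): sugorig → suyoriy
  rule 2 (unconditioned shift): suyoriy → suzoriz
  rule 3: no change — suzoriz
  ⇒ Yorana suzoriz
*sugorig is the unique common source.

*sugorig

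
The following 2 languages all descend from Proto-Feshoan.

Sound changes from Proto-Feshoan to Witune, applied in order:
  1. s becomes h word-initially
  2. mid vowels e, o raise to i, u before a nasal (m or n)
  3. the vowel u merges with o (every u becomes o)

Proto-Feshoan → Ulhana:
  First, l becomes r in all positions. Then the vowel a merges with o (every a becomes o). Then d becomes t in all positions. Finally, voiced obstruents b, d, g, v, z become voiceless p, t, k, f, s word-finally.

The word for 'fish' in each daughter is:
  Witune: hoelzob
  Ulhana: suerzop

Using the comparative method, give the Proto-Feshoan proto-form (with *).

Position 7: Witune has b, Ulhana has p. Witune preserves b here (none of its changes turn any other segment into b), so the proto-segment is *b.
Position 4: Witune has l, Ulhana has r. Witune preserves l here (none of its changes turn any other segment into l), so the proto-segment is *l.
Verify the candidate proto-form against each daughter:
Witune: *suelzob > huelzob > hoelzob  (by debuccalisation, vowel merger)
Ulhana: *suelzob
  suelzob → suerzob   [unconditioned shift]
  suerzob (rule 2 does not apply)
  suerzob (rule 3 does not apply)
  suerzob → suerzop   [final devoicing]
  giving Ulhana suerzop.
*suelzob is the unique common source.

*suelzob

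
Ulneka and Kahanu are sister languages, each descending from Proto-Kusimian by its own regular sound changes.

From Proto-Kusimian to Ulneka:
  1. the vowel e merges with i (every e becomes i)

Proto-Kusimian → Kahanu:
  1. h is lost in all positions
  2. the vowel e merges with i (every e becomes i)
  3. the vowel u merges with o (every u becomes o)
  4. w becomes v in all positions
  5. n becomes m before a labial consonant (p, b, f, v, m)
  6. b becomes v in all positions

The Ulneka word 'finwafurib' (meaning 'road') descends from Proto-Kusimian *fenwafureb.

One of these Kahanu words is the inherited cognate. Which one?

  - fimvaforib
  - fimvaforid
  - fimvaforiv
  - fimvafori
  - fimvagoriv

fimvaforiv

Kahanu: start from *fenwafureb.
  rule 1: no change — fenwafureb
  rule 2 (vowel merger): fenwafureb → finwafurib
  rule 3 (vowel merger): finwafurib → finwaforib
  rule 4 (unconditioned shift): finwaforib → finvaforib
  rule 5 (nasal place assimilation): finvaforib → fimvaforib
  rule 6 (unconditioned shift): fimvaforib → fimvaforiv
  ⇒ Kahanu fimvaforiv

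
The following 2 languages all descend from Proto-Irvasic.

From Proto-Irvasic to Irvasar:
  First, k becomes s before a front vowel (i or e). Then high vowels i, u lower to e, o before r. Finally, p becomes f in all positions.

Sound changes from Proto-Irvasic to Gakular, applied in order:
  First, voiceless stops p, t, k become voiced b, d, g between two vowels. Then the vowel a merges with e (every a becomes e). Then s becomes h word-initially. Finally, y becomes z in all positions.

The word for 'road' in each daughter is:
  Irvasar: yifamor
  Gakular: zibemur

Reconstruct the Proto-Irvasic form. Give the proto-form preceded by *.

Position 6: Irvasar has o, Gakular has u. Gakular preserves u here (none of its changes turn any other segment into u), so the proto-segment is *u.
Position 3: Irvasar has f, Gakular has b. Taking the neighbouring segments as reconstructed: Irvasar f could go back to *p or *f; Gakular b could go back to *p or *b — the one source consistent with every daughter is *p.
Position 1: Irvasar has y, Gakular has z. Irvasar preserves y here (none of its changes turn any other segment into y), so the proto-segment is *y.
Verify the candidate proto-form against each daughter:
Irvasar: *yipamur
  yipamur (rule 1 does not apply)
  yipamur → yipamor   [pre-rhotic lowering]
  yipamor → yifamor   [unconditioned shift]
  giving Irvasar yifamor.
Gakular: *yipamur > yibamur > yibemur > zibemur  (by intervocalic voicing, vowel merger, unconditioned shift)
No other proto-form is consistent with every reflex, so the reconstruction is *yipamur.

*yipamur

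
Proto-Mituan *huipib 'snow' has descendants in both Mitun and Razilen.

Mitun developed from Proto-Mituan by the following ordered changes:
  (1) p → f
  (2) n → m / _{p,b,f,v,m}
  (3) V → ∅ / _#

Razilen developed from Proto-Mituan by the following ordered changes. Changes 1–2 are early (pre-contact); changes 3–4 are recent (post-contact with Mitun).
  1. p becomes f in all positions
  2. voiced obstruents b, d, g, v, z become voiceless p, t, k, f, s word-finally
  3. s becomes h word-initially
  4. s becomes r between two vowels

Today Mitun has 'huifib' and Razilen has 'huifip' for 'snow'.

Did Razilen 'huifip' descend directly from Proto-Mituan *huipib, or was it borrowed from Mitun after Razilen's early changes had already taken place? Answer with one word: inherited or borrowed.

If inherited, *huipib would pass through all of Razilen's changes:
Razilen: *huipib > huifib > huifip  (by unconditioned shift, final devoicing)
If borrowed from Mitun 'huifib' after the early changes, it would undergo only the recent ones:
  rule 3 (debuccalisation): no change (huifib)
  rule 4 (rhotacism): no change (huifib)
  ⇒ as a loan: huifib
Razilen 'huifip' matches the inherited outcome exactly, so it is an inherited cognate, not a loan.

inherited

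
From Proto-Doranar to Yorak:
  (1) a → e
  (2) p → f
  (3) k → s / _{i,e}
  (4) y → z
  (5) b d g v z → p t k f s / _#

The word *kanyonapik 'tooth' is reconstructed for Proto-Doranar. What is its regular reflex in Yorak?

Yorak: *kanyonapik > kenyonepik > kenyonefik > senyonefik > senzonefik  (by vowel merger, unconditioned shift, palatalisation, unconditioned shift)

senzonefik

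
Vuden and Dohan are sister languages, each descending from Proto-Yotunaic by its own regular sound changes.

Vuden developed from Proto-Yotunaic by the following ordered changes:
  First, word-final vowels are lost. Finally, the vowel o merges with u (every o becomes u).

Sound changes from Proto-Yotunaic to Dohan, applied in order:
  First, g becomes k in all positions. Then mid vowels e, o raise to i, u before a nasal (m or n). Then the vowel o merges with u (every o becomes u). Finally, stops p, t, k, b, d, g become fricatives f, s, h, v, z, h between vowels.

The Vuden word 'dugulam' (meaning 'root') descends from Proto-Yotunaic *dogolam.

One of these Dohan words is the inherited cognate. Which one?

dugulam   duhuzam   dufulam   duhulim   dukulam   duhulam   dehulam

Dohan: start from *dogolam.
  rule 1 (unconditioned shift): dogolam → dokolam
  rule 2: no change — dokolam
  rule 3 (vowel merger): dokolam → dukulam
  rule 4 (intervocalic lenition): dukulam → duhulam
  ⇒ Dohan duhulam
Among the options, 'duhulam' alone shows every Dohan change applied in order.

duhulam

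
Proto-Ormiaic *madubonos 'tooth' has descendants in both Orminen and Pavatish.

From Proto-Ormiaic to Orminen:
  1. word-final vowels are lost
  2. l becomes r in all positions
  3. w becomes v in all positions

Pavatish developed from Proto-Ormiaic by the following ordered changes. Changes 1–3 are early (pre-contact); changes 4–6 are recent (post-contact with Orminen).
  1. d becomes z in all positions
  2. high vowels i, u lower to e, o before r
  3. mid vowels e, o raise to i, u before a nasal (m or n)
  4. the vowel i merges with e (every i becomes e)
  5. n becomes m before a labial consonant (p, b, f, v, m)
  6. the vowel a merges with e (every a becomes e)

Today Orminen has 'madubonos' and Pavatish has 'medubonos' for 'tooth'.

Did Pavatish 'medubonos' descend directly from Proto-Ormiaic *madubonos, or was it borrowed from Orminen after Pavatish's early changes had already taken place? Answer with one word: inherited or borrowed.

borrowed

If inherited, *madubonos would pass through all of Pavatish's changes:
Pavatish: start from *madubonos.
  rule 1 (unconditioned shift): madubonos → mazubonos
  rule 2: no change — mazubonos
  rule 3 (pre-nasal raising): mazubonos → mazubunos
  rule 4: no change — mazubunos
  rule 5: no change — mazubunos
  rule 6 (vowel merger): mazubunos → mezubunos
  ⇒ Pavatish mezubunos
If borrowed from Orminen 'madubonos' after the early changes, it would undergo only the recent ones:
  rule 4 (vowel merger): no change (madubonos)
  rule 5 (nasal place assimilation): no change (madubonos)
  rule 6 (vowel merger): madubonos → medubonos
  ⇒ as a loan: medubonos
Pavatish 'medubonos' matches the loan outcome 'medubonos', not the inherited 'mezubunos' — it skipped the early Pavatish changes, so it was borrowed from Orminen.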